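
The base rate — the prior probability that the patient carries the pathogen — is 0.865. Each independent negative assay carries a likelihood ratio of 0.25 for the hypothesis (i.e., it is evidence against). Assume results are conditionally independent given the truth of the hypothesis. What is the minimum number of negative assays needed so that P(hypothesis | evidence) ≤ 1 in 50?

Prior odds = 0.865/0.135 = 173/27.
Likelihood ratio per negative assay = 0.25.
Target odds: 0.02 ÷ 0.98 = 1/49.
Need (173/27) × 0.25ⁿ ≤ 1/49, i.e. 0.25ⁿ ≤ 27/8477.
0.25⁴ = 0.00390625 is still above 27/8477 but 0.25⁵ = 1/1024 is at or below it, so n = 5.

5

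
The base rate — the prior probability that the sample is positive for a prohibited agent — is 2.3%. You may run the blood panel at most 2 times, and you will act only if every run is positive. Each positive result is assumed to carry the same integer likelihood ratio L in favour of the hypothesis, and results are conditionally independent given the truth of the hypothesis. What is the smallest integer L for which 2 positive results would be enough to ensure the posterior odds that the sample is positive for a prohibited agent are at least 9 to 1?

20

Prior odds = 0.023/0.977 = 23/977.
Target odds = 9.
Need L² ≥ 9 ÷ (23/977) = 8793/23.
19² = 361 < 8793/23 ≤ 400 = 20², so L = 20.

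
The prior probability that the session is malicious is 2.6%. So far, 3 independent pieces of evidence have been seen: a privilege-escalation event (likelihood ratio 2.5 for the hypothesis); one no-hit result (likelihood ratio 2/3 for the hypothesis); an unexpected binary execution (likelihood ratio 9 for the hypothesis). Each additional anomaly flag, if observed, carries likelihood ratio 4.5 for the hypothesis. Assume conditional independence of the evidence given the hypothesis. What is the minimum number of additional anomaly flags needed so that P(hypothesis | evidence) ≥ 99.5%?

5

Prior odds = 0.026/0.974 = 13/487.
Combined Bayes factor of the evidence already in hand = 2.5 × (2/3) × 9 = 15.
Odds after that evidence = (13/487) × 15 = 195/487.
Target odds = 0.995/0.005 = 199.
Need 4.5ⁿ ≥ 199 ÷ (195/487) = 96913/195.
4.5⁴ = 410.0625 falls short of 96913/195 but 4.5⁵ = 1845.28125 reaches it, so n = 5.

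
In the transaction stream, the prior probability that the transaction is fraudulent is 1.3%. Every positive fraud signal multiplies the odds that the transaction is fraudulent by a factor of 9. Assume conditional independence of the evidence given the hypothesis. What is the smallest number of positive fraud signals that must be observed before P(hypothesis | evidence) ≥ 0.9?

3

Prior odds: 0.013 ÷ 0.987 = 13/987.
Likelihood ratio per positive fraud signal = 9.
Target posterior odds = 0.9/0.1 = 9.
Require 9ⁿ ≥ 9 ÷ (13/987) = 8883/13.
9² = 81 falls short of 8883/13 but 9³ = 729 reaches it, so n = 3.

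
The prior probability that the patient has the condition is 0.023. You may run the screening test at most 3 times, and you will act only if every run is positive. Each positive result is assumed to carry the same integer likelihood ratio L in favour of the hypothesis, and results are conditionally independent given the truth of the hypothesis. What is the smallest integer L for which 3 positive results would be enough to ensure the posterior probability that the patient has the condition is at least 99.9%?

35

Prior odds = 0.023/0.977 = 23/977.
Target odds = 0.999/0.001 = 999.
Need L³ ≥ 999 ÷ (23/977) = 976023/23.
34³ = 39304 < 976023/23 ≤ 42875 = 35³, so L = 35.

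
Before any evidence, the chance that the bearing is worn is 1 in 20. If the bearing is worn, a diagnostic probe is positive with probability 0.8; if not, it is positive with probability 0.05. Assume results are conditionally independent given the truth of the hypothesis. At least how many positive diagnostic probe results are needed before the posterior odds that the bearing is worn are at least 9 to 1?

2

Prior odds = 0.05/0.95 = 1/19.
Likelihood ratio of a positive = 0.8/0.05 = 16.
Target odds = 9.
Need (1/19) × 16ⁿ ≥ 9, i.e. 16ⁿ ≥ 171.
16¹ = 16 falls short of 171 but 16² = 256 reaches it, so n = 2.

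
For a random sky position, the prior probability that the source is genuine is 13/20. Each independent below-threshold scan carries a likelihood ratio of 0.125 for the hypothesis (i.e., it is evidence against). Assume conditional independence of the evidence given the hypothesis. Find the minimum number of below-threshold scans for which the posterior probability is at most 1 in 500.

Prior odds = 0.65/0.35 = 13/7.
Likelihood ratio per below-threshold scan = 0.125.
Target odds: 0.002 ÷ 0.998 = 1/499.
Require 0.125ⁿ ≤ 1/499 ÷ (13/7) = 7/6487.
0.125³ = 0.001953125 is still above 7/6487 but 0.125⁴ = 1/4096 is at or below it, so n = 4.

4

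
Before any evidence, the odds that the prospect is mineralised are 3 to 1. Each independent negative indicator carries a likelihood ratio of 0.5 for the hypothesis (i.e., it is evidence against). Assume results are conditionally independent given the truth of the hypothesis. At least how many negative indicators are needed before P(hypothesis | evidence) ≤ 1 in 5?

4

Prior odds = 3.
Likelihood ratio per negative indicator = 0.5.
Target odds: 0.2 ÷ 0.8 = 0.25.
Need 3 × 0.5ⁿ ≤ 0.25, i.e. 0.5ⁿ ≤ 1/12.
0.5³ = 0.125 is still above 1/12 but 0.5⁴ = 0.0625 is at or below it, so n = 4.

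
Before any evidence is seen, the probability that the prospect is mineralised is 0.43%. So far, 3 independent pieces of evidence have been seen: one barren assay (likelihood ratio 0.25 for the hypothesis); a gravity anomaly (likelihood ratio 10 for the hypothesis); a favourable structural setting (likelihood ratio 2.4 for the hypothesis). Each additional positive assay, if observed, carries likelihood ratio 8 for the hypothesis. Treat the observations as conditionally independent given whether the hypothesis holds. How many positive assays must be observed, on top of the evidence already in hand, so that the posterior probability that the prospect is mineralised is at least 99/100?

4

Prior odds = 0.0043/0.9957 = 43/9957.
Combined Bayes factor of the evidence already in hand = 0.25 × 10 × 2.4 = 6.
Odds after that evidence = (43/9957) × 6 = 86/3319.
Target odds = 0.99/0.01 = 99.
Need 8ⁿ ≥ 99 ÷ (86/3319) = 328581/86.
8³ = 512 falls short of 328581/86 but 8⁴ = 4096 reaches it, so n = 4.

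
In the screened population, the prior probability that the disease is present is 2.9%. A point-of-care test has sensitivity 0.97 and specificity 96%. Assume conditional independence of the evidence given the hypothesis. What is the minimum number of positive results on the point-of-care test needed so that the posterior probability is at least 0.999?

4

Prior odds: 0.029 ÷ 0.971 = 29/971.
False-positive rate = 1 − 0.96 = 0.04; likelihood ratio of a positive = 0.97/0.04 = 24.25.
Target posterior odds = 0.999/0.001 = 999.
Need (29/971) × 24.25ⁿ ≥ 999, i.e. 24.25ⁿ ≥ 970029/29.
24.25³ = 912673/64 falls short of 970029/29 but 24.25⁴ = 88529281/256 reaches it, so n = 4.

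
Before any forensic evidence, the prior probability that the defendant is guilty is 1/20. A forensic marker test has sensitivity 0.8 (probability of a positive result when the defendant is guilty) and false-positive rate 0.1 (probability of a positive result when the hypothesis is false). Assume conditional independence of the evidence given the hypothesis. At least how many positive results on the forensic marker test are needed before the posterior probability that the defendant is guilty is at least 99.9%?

Prior odds = 0.05/0.95 = 1/19.
Likelihood ratio of a positive result = 0.8/0.1 = 8.
Target posterior odds = 0.999/0.001 = 999.
Need (1/19) × 8ⁿ ≥ 999, i.e. 8ⁿ ≥ 18981.
8⁴ = 4096 falls short of 18981 but 8⁵ = 32768 reaches it, so n = 5.

5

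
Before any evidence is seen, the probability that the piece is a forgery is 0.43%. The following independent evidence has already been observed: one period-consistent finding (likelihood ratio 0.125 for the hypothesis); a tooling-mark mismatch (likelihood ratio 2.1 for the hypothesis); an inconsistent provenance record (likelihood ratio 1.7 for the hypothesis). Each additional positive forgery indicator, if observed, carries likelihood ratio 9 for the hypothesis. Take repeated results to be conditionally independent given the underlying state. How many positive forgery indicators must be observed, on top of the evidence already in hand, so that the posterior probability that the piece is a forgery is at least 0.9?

Prior odds = 0.0043/0.9957 = 43/9957.
Combined Bayes factor of the evidence already in hand = 0.125 × 2.1 × 1.7 = 0.44625.
Odds after that evidence = (43/9957) × 0.44625 = 5117/2655200.
Target odds = 0.9/0.1 = 9.
Need 9ⁿ ≥ 9 ÷ (5117/2655200) = 23896800/5117.
9³ = 729 falls short of 23896800/5117 but 9⁴ = 6561 reaches it, so n = 4.

4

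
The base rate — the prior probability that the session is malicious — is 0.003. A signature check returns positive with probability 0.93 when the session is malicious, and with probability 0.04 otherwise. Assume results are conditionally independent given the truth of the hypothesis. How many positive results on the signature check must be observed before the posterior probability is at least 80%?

Prior odds: 0.003 ÷ 0.997 = 3/997.
Likelihood ratio of a positive result = 0.93/0.04 = 23.25.
Target odds: 0.8 ÷ 0.2 = 4.
Need (3/997) × 23.25ⁿ ≥ 4, i.e. 23.25ⁿ ≥ 3988/3.
23.25² = 540.5625 falls short of 3988/3 but 23.25³ = 804357/64 reaches it, so n = 3.

3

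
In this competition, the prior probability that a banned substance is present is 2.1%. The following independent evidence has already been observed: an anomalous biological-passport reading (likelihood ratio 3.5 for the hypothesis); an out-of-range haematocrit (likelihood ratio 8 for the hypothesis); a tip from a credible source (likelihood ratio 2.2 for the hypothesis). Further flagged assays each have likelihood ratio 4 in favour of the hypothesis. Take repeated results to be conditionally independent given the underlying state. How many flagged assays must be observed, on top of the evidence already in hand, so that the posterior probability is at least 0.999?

Prior odds = 0.021/0.979 = 21/979.
Combined Bayes factor of the evidence already in hand = 3.5 × 8 × 2.2 = 61.6.
Odds after that evidence = (21/979) × 61.6 = 588/445.
Target odds = 0.999/0.001 = 999.
Need 4ⁿ ≥ 999 ÷ (588/445) = 148185/196.
4⁴ = 256 falls short of 148185/196 but 4⁵ = 1024 reaches it, so n = 5.

5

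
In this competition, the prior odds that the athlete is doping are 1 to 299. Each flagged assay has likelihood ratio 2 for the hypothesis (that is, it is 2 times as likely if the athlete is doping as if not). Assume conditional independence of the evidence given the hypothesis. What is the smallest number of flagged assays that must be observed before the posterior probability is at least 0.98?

Prior odds = 1/299.
Likelihood ratio per flagged assay = 2.
Target posterior odds = 0.98/0.02 = 49.
Require 2ⁿ ≥ 49 ÷ (1/299) = 14651.
2¹³ = 8192 falls short of 14651 but 2¹⁴ = 16384 reaches it, so n = 14.

14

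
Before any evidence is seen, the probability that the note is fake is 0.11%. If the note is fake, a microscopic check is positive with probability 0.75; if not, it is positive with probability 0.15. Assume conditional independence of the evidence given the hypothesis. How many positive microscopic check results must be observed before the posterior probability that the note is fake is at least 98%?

Prior odds: 0.0011 ÷ 0.9989 = 11/9989.
Likelihood ratio of a positive = 0.75/0.15 = 5.
Target posterior odds = 0.98/0.02 = 49.
Require 5ⁿ ≥ 49 ÷ (11/9989) = 489461/11.
5⁶ = 15625 falls short of 489461/11 but 5⁷ = 78125 reaches it, so n = 7.

7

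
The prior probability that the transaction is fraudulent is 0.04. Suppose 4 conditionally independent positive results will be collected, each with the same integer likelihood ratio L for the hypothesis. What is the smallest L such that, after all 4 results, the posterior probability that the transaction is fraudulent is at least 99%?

Prior odds = 0.04/0.96 = 1/24.
Target odds = 0.99/0.01 = 99.
Need L⁴ ≥ 99 ÷ (1/24) = 2376.
6⁴ = 1296 < 2376 ≤ 2401 = 7⁴, so L = 7.

7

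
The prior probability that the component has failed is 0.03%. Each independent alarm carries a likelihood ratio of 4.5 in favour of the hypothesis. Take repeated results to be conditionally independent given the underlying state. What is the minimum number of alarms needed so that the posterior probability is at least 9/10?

7

Prior odds: 0.0003 ÷ 0.9997 = 3/9997.
Likelihood ratio per alarm = 4.5.
Target odds: 0.9 ÷ 0.1 = 9.
Require 4.5ⁿ ≥ 9 ÷ (3/9997) = 29991.
4.5⁶ = 8303.765625 falls short of 29991 but 4.5⁷ = 4782969/128 reaches it, so n = 7.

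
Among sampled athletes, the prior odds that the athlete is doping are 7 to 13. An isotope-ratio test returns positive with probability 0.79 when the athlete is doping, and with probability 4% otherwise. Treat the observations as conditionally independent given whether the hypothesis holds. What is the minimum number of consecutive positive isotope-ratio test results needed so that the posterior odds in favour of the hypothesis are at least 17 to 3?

Prior odds = 7/13.
Likelihood ratio of a positive result = 0.79/0.04 = 19.75.
Target odds = 17/3.
Require 19.75ⁿ ≥ 17/3 ÷ (7/13) = 221/21.
19.75¹ = 19.75, which meets the required 221/21; so n = 1.

1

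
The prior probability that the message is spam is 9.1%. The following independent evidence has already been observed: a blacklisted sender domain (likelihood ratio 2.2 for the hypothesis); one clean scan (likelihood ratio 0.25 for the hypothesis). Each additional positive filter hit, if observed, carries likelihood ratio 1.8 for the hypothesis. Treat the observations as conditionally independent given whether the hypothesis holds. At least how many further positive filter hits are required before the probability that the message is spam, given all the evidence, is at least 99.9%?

17

Prior odds = 0.091/0.909 = 91/909.
Combined Bayes factor of the evidence already in hand = 2.2 × 0.25 = 0.55.
Odds after that evidence = (91/909) × 0.55 = 1001/18180.
Target odds = 0.999/0.001 = 999.
Need 1.8ⁿ ≥ 999 ÷ (1001/18180) = 18161820/1001.
1.8¹⁶ ≈12144 falls short of 18161820/1001 but 1.8¹⁷ ≈21859.1 reaches it, so n = 17.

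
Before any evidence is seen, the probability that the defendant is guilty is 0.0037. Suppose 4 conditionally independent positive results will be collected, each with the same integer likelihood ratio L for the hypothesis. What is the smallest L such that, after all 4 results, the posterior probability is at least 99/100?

13

Prior odds = 0.0037/0.9963 = 37/9963.
Target odds = 0.99/0.01 = 99.
Need L⁴ ≥ 99 ÷ (37/9963) = 986337/37.
12⁴ = 20736 < 986337/37 ≤ 28561 = 13⁴, so L = 13.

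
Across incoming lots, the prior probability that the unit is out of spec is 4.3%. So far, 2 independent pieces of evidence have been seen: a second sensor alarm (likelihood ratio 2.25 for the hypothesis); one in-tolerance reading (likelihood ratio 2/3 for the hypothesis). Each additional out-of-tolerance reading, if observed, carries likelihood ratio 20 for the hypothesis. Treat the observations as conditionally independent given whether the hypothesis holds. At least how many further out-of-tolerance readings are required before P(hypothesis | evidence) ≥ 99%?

Prior odds = 0.043/0.957 = 43/957.
Combined Bayes factor of the evidence already in hand = 2.25 × (2/3) = 1.5.
Odds after that evidence = (43/957) × 1.5 = 43/638.
Target odds = 0.99/0.01 = 99.
Need 20ⁿ ≥ 99 ÷ (43/638) = 63162/43.
20² = 400 falls short of 63162/43 but 20³ = 8000 reaches it, so n = 3.

3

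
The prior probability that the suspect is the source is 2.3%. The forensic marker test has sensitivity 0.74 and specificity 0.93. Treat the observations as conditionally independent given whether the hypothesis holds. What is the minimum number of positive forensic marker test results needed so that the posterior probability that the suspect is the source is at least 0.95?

Prior odds: 0.023 ÷ 0.977 = 23/977.
False-positive rate = 1 − 0.93 = 0.07; likelihood ratio of a positive = 0.74/0.07 = 74/7.
Target odds: 0.95 ÷ 0.05 = 19.
Require (74/7)ⁿ ≥ 19 ÷ (23/977) = 18563/23.
(74/7)² = 5476/49 falls short of 18563/23 but (74/7)³ = 405224/343 reaches it, so n = 3.

3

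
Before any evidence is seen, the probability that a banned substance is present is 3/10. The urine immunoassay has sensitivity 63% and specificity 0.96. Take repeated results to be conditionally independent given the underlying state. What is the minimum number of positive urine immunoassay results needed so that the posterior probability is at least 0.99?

2

Prior odds: 0.3 ÷ 0.7 = 3/7.
False-positive rate = 1 − 0.96 = 0.04; likelihood ratio of a positive = 0.63/0.04 = 15.75.
Target posterior odds = 0.99/0.01 = 99.
Require 15.75ⁿ ≥ 99 ÷ (3/7) = 231.
15.75¹ = 15.75 falls short of 231 but 15.75² = 248.0625 reaches it, so n = 2.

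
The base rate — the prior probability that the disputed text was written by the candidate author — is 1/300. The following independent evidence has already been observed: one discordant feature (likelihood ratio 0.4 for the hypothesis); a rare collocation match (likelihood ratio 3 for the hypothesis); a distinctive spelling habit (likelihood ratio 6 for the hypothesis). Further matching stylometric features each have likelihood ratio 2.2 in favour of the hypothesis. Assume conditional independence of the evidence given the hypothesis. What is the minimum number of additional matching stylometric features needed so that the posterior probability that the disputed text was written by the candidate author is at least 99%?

Prior odds = (1/300)/(299/300) = 1/299.
Combined Bayes factor of the evidence already in hand = 0.4 × 3 × 6 = 7.2.
Odds after that evidence = (1/299) × 7.2 = 36/1495.
Target odds = 0.99/0.01 = 99.
Need 2.2ⁿ ≥ 99 ÷ (36/1495) = 4111.25.
2.2¹⁰ ≈2655.99 falls short of 4111.25 but 2.2¹¹ ≈5843.18 reaches it, so n = 11.

11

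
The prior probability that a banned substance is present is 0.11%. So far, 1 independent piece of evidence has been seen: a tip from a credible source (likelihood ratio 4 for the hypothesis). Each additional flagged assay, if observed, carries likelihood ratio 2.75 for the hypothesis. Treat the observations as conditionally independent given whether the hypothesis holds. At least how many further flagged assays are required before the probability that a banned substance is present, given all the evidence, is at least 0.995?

11

Prior odds = 0.0011/0.9989 = 11/9989.
Bayes factor of the evidence already in hand = 4.
Odds after that evidence = (11/9989) × 4 = 44/9989.
Target odds = 0.995/0.005 = 199.
Need 2.75ⁿ ≥ 199 ÷ (44/9989) = 1987811/44.
2.75¹⁰ ≈24735.9 falls short of 1987811/44 but 2.75¹¹ ≈68023.6 reaches it, so n = 11.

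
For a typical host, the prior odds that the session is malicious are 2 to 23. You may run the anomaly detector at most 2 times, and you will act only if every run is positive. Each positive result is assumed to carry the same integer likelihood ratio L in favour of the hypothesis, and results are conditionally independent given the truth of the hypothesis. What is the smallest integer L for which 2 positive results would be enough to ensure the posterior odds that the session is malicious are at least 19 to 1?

Prior odds = 2/23.
Target odds = 19.
Need L² ≥ 19 ÷ (2/23) = 218.5.
14² = 196 < 218.5 ≤ 225 = 15², so L = 15.

15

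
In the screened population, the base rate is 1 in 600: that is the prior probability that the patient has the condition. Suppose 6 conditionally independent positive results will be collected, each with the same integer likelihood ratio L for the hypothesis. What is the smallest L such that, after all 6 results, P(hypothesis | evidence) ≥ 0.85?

Prior odds = (1/600)/(599/600) = 1/599.
Target odds = 0.85/0.15 = 17/3.
Need L⁶ ≥ 17/3 ÷ (1/599) = 10183/3.
3⁶ = 729 < 10183/3 ≤ 4096 = 4⁶, so L = 4.

4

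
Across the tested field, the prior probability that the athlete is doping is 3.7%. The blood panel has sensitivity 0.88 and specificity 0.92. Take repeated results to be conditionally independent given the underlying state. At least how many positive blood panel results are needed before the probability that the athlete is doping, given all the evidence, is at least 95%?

3

Prior odds: 0.037 ÷ 0.963 = 37/963.
False-positive rate = 1 − 0.92 = 0.08; likelihood ratio of a positive = 0.88/0.08 = 11.
Target odds: 0.95 ÷ 0.05 = 19.
Require 11ⁿ ≥ 19 ÷ (37/963) = 18297/37.
11² = 121 falls short of 18297/37 but 11³ = 1331 reaches it, so n = 3.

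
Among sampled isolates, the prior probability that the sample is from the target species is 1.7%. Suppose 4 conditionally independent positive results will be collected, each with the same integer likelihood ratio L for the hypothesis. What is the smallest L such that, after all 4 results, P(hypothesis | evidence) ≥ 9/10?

Prior odds = 0.017/0.983 = 17/983.
Target odds = 0.9/0.1 = 9.
Need L⁴ ≥ 9 ÷ (17/983) = 8847/17.
4⁴ = 256 < 8847/17 ≤ 625 = 5⁴, so L = 5.

5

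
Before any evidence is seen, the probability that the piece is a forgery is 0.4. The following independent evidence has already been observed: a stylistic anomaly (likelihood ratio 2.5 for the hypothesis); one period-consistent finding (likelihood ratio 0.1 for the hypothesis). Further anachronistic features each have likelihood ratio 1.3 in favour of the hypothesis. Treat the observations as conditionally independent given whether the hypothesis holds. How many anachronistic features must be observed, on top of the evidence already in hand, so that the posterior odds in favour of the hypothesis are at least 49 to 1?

Prior odds = 0.4/0.6 = 2/3.
Combined Bayes factor of the evidence already in hand = 2.5 × 0.1 = 0.25.
Odds after that evidence = (2/3) × 0.25 = 1/6.
Target odds = 49.
Need 1.3ⁿ ≥ 49 ÷ (1/6) = 294.
1.3²¹ ≈247.065 falls short of 294 but 1.3²² ≈321.184 reaches it, so n = 22.

22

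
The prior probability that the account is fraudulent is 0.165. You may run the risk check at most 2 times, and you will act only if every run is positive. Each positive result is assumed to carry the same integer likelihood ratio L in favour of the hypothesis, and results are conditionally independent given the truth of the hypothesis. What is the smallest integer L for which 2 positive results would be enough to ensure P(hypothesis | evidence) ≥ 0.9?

Prior odds = 0.165/0.835 = 33/167.
Target odds = 0.9/0.1 = 9.
Need L² ≥ 9 ÷ (33/167) = 501/11.
6² = 36 < 501/11 ≤ 49 = 7², so L = 7.

7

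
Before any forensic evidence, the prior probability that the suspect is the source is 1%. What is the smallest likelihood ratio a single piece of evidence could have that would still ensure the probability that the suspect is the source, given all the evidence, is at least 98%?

Prior odds = 0.01/0.99 = 1/99.
Target odds = 0.98/0.02 = 49.
Required Bayes factor = 49 ÷ (1/99) = 4851.

4851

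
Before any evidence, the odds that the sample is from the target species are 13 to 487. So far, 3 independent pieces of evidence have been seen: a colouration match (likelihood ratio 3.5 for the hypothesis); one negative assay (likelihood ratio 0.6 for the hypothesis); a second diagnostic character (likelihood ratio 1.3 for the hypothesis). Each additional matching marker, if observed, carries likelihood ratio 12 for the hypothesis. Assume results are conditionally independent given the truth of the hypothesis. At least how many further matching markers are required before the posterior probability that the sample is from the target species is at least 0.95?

Prior odds = 13/487.
Combined Bayes factor of the evidence already in hand = 3.5 × 0.6 × 1.3 = 2.73.
Odds after that evidence = (13/487) × 2.73 = 3549/48700.
Target odds = 0.95/0.05 = 19.
Need 12ⁿ ≥ 19 ÷ (3549/48700) = 925300/3549.
12² = 144 falls short of 925300/3549 but 12³ = 1728 reaches it, so n = 3.

3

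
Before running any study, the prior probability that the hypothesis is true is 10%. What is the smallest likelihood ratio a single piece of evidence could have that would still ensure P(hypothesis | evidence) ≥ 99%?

Prior odds = 0.1/0.9 = 1/9.
Target odds = 0.99/0.01 = 99.
Required Bayes factor = 99 ÷ (1/9) = 891.

891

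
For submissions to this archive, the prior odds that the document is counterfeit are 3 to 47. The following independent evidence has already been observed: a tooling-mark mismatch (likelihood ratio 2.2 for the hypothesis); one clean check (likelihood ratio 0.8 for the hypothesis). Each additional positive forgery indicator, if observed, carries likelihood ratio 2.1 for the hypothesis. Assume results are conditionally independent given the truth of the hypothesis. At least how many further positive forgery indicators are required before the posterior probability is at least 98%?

Prior odds = 3/47.
Combined Bayes factor of the evidence already in hand = 2.2 × 0.8 = 1.76.
Odds after that evidence = (3/47) × 1.76 = 132/1175.
Target odds = 0.98/0.02 = 49.
Need 2.1ⁿ ≥ 49 ÷ (132/1175) = 57575/132.
2.1⁸ ≈378.229 falls short of 57575/132 but 2.1⁹ ≈794.28 reaches it, so n = 9.

9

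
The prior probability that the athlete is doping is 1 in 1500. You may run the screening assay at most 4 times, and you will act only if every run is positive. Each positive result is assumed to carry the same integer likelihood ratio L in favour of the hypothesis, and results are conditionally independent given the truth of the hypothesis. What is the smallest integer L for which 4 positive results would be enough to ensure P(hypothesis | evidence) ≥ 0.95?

13

Prior odds = (1/1500)/(1499/1500) = 1/1499.
Target odds = 0.95/0.05 = 19.
Need L⁴ ≥ 19 ÷ (1/1499) = 28481.
12⁴ = 20736 < 28481 ≤ 28561 = 13⁴, so L = 13.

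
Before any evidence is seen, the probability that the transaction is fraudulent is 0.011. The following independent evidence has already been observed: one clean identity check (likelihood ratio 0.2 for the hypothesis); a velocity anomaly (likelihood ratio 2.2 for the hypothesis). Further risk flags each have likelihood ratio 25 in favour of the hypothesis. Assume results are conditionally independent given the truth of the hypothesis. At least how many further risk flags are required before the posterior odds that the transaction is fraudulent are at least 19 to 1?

Prior odds = 0.011/0.989 = 11/989.
Combined Bayes factor of the evidence already in hand = 0.2 × 2.2 = 0.44.
Odds after that evidence = (11/989) × 0.44 = 121/24725.
Target odds = 19.
Need 25ⁿ ≥ 19 ÷ (121/24725) = 469775/121.
25² = 625 falls short of 469775/121 but 25³ = 15625 reaches it, so n = 3.

3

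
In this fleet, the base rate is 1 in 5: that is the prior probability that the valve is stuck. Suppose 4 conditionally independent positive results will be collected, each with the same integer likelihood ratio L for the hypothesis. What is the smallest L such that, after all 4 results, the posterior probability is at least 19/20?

3

Prior odds = 0.2/0.8 = 0.25.
Target odds = 0.95/0.05 = 19.
Need L⁴ ≥ 19 ÷ 0.25 = 76.
2⁴ = 16 < 76 ≤ 81 = 3⁴, so L = 3.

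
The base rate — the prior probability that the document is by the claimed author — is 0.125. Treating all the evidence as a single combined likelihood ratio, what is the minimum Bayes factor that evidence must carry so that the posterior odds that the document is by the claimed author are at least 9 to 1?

63

Prior odds = 0.125/0.875 = 1/7.
Target odds = 9.
Required Bayes factor = 9 ÷ (1/7) = 63.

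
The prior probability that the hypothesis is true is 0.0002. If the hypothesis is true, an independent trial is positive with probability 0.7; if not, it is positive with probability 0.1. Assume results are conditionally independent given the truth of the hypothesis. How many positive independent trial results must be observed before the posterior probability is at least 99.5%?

8

Prior odds: 0.0002 ÷ 0.9998 = 1/4999.
Likelihood ratio of a positive = 0.7/0.1 = 7.
Target odds: 0.995 ÷ 0.005 = 199.
Need (1/4999) × 7ⁿ ≥ 199, i.e. 7ⁿ ≥ 994801.
7⁷ = 823543 falls short of 994801 but 7⁸ = 5764801 reaches it, so n = 8.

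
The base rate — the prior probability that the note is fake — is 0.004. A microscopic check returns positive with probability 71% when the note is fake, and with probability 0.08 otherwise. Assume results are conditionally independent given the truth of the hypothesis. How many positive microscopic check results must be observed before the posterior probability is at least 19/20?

4

Prior odds = 0.004/0.996 = 1/249.
Likelihood ratio of a positive result = 0.71/0.08 = 8.875.
Target posterior odds = 0.95/0.05 = 19.
Need (1/249) × 8.875ⁿ ≥ 19, i.e. 8.875ⁿ ≥ 4731.
8.875³ = 357911/512 falls short of 4731 but 8.875⁴ = 25411681/4096 reaches it, so n = 4.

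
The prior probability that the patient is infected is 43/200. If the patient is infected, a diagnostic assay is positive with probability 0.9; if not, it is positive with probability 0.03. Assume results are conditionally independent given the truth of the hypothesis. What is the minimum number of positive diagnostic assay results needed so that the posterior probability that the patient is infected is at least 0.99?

Prior odds: 0.215 ÷ 0.785 = 43/157.
Likelihood ratio of a positive = 0.9/0.03 = 30.
Target posterior odds = 0.99/0.01 = 99.
Need (43/157) × 30ⁿ ≥ 99, i.e. 30ⁿ ≥ 15543/43.
30¹ = 30 falls short of 15543/43 but 30² = 900 reaches it, so n = 2.

2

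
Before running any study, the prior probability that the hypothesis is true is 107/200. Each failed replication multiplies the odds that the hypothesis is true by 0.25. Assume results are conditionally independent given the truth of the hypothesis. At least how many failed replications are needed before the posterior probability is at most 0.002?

5

Prior odds: 0.535 ÷ 0.465 = 107/93.
Likelihood ratio per failed replication = 0.25.
Target odds: 0.002 ÷ 0.998 = 1/499.
Need (107/93) × 0.25ⁿ ≤ 1/499, i.e. 0.25ⁿ ≤ 93/53393.
0.25⁴ = 0.00390625 is still above 93/53393 but 0.25⁵ = 1/1024 is at or below it, so n = 5.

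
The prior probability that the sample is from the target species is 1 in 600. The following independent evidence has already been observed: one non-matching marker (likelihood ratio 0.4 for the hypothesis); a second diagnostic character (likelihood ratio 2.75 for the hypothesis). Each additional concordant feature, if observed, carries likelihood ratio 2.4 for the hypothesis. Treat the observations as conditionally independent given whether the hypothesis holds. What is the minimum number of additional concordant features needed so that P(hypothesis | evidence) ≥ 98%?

Prior odds = (1/600)/(599/600) = 1/599.
Combined Bayes factor of the evidence already in hand = 0.4 × 2.75 = 1.1.
Odds after that evidence = (1/599) × 1.1 = 11/5990.
Target odds = 0.98/0.02 = 49.
Need 2.4ⁿ ≥ 49 ÷ (11/5990) = 293510/11.
2.4¹¹ ≈15216.8 falls short of 293510/11 but 2.4¹² ≈36520.3 reaches it, so n = 12.

12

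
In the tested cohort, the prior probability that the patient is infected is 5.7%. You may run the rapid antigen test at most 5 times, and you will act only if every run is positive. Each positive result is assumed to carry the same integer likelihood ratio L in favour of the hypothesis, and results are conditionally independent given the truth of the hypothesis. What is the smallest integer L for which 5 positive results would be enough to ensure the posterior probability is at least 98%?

Prior odds = 0.057/0.943 = 57/943.
Target odds = 0.98/0.02 = 49.
Need L⁵ ≥ 49 ÷ (57/943) = 46207/57.
3⁵ = 243 < 46207/57 ≤ 1024 = 4⁵, so L = 4.

4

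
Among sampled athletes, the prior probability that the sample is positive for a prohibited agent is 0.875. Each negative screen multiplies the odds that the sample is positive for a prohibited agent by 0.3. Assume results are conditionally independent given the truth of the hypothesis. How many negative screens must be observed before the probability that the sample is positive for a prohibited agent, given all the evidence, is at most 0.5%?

7

Prior odds = 0.875/0.125 = 7.
Likelihood ratio per negative screen = 0.3.
Target odds: 0.005 ÷ 0.995 = 1/199.
Require 0.3ⁿ ≤ 1/199 ÷ 7 = 1/1393.
0.3⁶ = 729/1000000 is still above 1/1393 but 0.3⁷ = 2187/10000000 is at or below it, so n = 7.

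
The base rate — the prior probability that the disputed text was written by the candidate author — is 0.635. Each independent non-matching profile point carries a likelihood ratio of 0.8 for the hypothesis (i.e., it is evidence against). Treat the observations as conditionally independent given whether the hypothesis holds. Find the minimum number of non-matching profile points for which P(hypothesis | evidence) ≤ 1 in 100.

Prior odds: 0.635 ÷ 0.365 = 127/73.
Likelihood ratio per non-matching profile point = 0.8.
Target odds: 0.01 ÷ 0.99 = 1/99.
Need (127/73) × 0.8ⁿ ≤ 1/99, i.e. 0.8ⁿ ≤ 73/12573.
0.8²³ ≈0.00590296 is still above 73/12573 but 0.8²⁴ ≈0.00472237 is at or below it, so n = 24.

24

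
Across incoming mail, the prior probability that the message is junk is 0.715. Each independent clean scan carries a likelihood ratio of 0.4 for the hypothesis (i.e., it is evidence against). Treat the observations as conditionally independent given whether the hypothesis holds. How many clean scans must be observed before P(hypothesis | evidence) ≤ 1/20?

Prior odds: 0.715 ÷ 0.285 = 143/57.
Likelihood ratio per clean scan = 0.4.
Target posterior odds = 0.05/0.95 = 1/19.
Require 0.4ⁿ ≤ 1/19 ÷ (143/57) = 3/143.
0.4⁴ = 0.0256 is still above 3/143 but 0.4⁵ = 0.01024 is at or below it, so n = 5.

5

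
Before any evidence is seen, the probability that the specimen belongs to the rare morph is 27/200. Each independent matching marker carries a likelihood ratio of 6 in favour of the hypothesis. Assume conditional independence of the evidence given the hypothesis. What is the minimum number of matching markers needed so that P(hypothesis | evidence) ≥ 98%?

Prior odds = 0.135/0.865 = 27/173.
Likelihood ratio per matching marker = 6.
Target odds: 0.98 ÷ 0.02 = 49.
Require 6ⁿ ≥ 49 ÷ (27/173) = 8477/27.
6³ = 216 falls short of 8477/27 but 6⁴ = 1296 reaches it, so n = 4.

4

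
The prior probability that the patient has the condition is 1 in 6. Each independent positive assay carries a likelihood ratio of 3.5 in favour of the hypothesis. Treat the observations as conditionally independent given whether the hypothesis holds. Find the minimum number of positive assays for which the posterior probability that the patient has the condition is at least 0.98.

5

Prior odds: (1/6) ÷ (5/6) = 0.2.
Likelihood ratio per positive assay = 3.5.
Target odds: 0.98 ÷ 0.02 = 49.
Require 3.5ⁿ ≥ 49 ÷ 0.2 = 245.
3.5⁴ = 150.0625 falls short of 245 but 3.5⁵ = 525.21875 reaches it, so n = 5.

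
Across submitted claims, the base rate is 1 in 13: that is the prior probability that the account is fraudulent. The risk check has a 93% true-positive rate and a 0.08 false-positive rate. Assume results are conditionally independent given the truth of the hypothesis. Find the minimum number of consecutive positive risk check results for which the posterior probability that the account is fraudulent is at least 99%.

3

Prior odds = (1/13)/(12/13) = 1/12.
Likelihood ratio of a positive result = 0.93/0.08 = 11.625.
Target posterior odds = 0.99/0.01 = 99.
Require 11.625ⁿ ≥ 99 ÷ (1/12) = 1188.
11.625² = 135.140625 falls short of 1188 but 11.625³ = 804357/512 reaches it, so n = 3.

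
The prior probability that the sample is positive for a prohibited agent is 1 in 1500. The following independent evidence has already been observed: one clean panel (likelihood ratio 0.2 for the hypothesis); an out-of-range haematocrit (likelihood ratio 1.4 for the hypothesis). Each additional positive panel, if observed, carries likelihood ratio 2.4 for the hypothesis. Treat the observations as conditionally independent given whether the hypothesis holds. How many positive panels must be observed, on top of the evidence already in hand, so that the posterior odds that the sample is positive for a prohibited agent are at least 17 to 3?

Prior odds = (1/1500)/(1499/1500) = 1/1499.
Combined Bayes factor of the evidence already in hand = 0.2 × 1.4 = 0.28.
Odds after that evidence = (1/1499) × 0.28 = 7/37475.
Target odds = 17/3.
Need 2.4ⁿ ≥ 17/3 ÷ (7/37475) = 637075/21.
2.4¹¹ ≈15216.8 falls short of 637075/21 but 2.4¹² ≈36520.3 reaches it, so n = 12.

12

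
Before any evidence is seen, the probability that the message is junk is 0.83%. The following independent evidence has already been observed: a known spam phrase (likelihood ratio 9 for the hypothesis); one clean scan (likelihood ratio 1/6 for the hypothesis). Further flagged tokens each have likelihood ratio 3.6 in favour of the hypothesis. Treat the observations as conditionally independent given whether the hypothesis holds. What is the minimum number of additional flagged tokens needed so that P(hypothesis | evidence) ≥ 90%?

Prior odds = 0.0083/0.9917 = 83/9917.
Combined Bayes factor of the evidence already in hand = 9 × (1/6) = 1.5.
Odds after that evidence = (83/9917) × 1.5 = 249/19834.
Target odds = 0.9/0.1 = 9.
Need 3.6ⁿ ≥ 9 ÷ (249/19834) = 59502/83.
3.6⁵ = 604.66176 falls short of 59502/83 but 3.6⁶ = 34012224/15625 reaches it, so n = 6.

6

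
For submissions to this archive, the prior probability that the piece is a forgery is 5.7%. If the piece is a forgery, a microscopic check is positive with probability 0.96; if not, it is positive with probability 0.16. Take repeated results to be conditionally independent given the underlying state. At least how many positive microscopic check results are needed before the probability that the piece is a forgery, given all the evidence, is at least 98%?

4

Prior odds = 0.057/0.943 = 57/943.
Likelihood ratio of a positive = 0.96/0.16 = 6.
Target odds: 0.98 ÷ 0.02 = 49.
Need (57/943) × 6ⁿ ≥ 49, i.e. 6ⁿ ≥ 46207/57.
6³ = 216 falls short of 46207/57 but 6⁴ = 1296 reaches it, so n = 4.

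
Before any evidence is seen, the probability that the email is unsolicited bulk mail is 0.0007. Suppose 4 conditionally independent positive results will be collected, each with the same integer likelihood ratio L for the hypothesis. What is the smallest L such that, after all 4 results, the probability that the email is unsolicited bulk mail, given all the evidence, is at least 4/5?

9

Prior odds = 0.0007/0.9993 = 7/9993.
Target odds = 0.8/0.2 = 4.
Need L⁴ ≥ 4 ÷ (7/9993) = 39972/7.
8⁴ = 4096 < 39972/7 ≤ 6561 = 9⁴, so L = 9.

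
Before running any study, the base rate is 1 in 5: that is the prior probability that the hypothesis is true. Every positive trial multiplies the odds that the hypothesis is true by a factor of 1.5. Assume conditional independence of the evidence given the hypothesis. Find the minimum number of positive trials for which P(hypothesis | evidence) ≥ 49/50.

14

Prior odds = 0.2/0.8 = 0.25.
Likelihood ratio per positive trial = 1.5.
Target odds: 0.98 ÷ 0.02 = 49.
Require 1.5ⁿ ≥ 49 ÷ 0.25 = 196.
1.5¹³ = 1594323/8192 falls short of 196 but 1.5¹⁴ = 4782969/16384 reaches it, so n = 14.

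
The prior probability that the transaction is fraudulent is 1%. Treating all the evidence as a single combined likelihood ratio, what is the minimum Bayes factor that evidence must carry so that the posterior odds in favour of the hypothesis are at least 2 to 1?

198

Prior odds = 0.01/0.99 = 1/99.
Target odds = 2.
Required Bayes factor = 2 ÷ (1/99) = 198.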